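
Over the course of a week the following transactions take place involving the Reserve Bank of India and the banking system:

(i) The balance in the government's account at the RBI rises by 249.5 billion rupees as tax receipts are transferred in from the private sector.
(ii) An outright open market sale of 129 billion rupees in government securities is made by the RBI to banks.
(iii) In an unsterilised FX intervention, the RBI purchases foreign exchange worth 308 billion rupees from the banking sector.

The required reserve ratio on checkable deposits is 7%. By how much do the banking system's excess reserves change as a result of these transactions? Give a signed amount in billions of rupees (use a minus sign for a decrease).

Government account inflow 249.5 billion rupees: reserves −249.5B, deposits −249.5B.
OMO sale (to banks) 129 billion rupees: reserves −129B, deposits 0.
FX purchase 308 billion rupees: reserves +308B, deposits 0.
Totals: Δreserves = −70.5B, Δdeposits = −249.5B.
Δrequired reserves = 7% × −249.5B = −17.465B.
Δexcess reserves = Δreserves − Δrequired = −70.5B − (−17.465B) = -53.035 billion.

-53.035 billion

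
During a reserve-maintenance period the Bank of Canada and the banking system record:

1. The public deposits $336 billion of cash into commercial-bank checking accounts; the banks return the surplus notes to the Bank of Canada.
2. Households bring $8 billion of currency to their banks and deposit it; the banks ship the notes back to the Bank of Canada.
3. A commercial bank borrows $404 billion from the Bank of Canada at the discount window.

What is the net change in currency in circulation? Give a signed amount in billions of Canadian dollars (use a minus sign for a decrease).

Currency deposit $336 billion: notes return to the central bank → −$336B.
Currency deposit $8 billion: notes return to the central bank → −$8B.
Discount-window loan $404 billion: no currency enters or leaves circulation → 0.
Net: −336 − 8 + 0 = -$344 billion.

-$344 billion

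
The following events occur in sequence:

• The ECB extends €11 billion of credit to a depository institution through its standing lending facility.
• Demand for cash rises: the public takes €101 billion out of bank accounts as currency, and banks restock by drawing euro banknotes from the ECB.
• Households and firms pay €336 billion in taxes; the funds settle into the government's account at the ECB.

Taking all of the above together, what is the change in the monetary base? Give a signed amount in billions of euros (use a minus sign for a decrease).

Discount-window loan €11 billion: ECB balance sheet expands → +€11B.
Currency withdrawal €101 billion: just a shift between currency and reserves — both are base money → 0.
Government account inflow €336 billion: reserves shift to a non-base liability → −€336B.
Net: 11 + 0 − 336 = -€325 billion.

-€325 billion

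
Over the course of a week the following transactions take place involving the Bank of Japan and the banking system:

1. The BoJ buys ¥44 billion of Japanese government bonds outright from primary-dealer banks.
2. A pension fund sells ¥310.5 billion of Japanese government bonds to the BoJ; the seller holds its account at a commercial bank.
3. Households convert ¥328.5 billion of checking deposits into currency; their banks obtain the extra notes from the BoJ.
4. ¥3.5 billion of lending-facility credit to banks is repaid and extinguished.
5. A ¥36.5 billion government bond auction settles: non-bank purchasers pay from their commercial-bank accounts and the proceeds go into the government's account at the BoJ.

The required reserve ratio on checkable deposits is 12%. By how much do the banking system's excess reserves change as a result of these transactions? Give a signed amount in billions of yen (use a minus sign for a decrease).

OMO purchase (from banks) ¥44 billion: reserves +¥44B, deposits 0.
Asset purchase (from non-banks) ¥310.5 billion: reserves +¥310.5B, deposits +¥310.5B.
Currency withdrawal ¥328.5 billion: reserves −¥328.5B, deposits −¥328.5B.
Discount-window repayment ¥3.5 billion: reserves −¥3.5B, deposits 0.
Government account inflow ¥36.5 billion: reserves −¥36.5B, deposits −¥36.5B.
Totals: Δreserves = −¥14B, Δdeposits = −¥54.5B.
Δrequired reserves = 12% × −¥54.5B = −¥6.54B.
Δexcess reserves = Δreserves − Δrequired = −¥14B − (−¥6.54B) = -¥7.46 billion.

-¥7.46 billion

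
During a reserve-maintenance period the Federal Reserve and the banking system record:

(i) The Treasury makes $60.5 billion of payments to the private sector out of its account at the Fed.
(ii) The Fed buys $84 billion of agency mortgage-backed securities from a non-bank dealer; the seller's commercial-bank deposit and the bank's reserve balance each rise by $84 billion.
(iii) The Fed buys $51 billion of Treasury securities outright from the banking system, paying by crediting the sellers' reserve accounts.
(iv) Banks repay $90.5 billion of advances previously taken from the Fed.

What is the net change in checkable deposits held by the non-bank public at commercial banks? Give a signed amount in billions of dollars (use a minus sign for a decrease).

+$144.5 billion

Government spending $60.5 billion: non-bank counterparties' bank balances rise → +$60.5B.
Asset purchase (from non-banks) $84 billion: non-bank counterparties' bank balances rise → +$84B.
OMO purchase (from banks) $51 billion: the counterparty is a bank, so public deposits are unchanged → 0.
Discount-window repayment $90.5 billion: the counterparty is a bank, so public deposits are unchanged → 0.
Net: 60.5 + 84 + 0 + 0 = +$144.5 billion.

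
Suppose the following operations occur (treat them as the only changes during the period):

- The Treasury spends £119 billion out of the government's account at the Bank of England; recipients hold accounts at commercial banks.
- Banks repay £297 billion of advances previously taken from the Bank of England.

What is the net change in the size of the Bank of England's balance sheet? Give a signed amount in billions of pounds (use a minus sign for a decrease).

-£297 billion

Government spending £119 billion: only the composition of liabilities changes → 0.
Discount-window repayment £297 billion: a Bank of England asset is shed → −£297B.
Net: 0 − 297 = -£297 billion.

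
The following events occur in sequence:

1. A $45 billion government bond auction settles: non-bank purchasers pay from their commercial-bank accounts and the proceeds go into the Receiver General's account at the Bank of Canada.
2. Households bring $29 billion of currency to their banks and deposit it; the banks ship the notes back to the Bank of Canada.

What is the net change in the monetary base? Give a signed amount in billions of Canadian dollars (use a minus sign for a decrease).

-$45 billion

Government account inflow $45 billion: reserves shift to a non-base liability → −$45B.
Currency deposit $29 billion: just a shift between currency and reserves — both are base money → 0.
Net: −45 + 0 = -$45 billion.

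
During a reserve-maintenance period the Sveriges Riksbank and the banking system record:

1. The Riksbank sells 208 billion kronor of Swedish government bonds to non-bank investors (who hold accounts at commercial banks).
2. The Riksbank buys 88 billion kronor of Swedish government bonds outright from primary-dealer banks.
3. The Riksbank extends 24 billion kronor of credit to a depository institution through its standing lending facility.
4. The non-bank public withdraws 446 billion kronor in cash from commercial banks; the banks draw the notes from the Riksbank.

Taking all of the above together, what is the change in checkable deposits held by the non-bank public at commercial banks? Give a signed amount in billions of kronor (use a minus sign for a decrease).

Riksbank balance sheet:
  Assets:      Securities −120B, Loans to banks +24B
  Liabilities: Bank reserves −542B, Currency in circulation +446B
Commercial banking system:
  Assets:      Reserves at CB −542B, Securities −88B
  Liabilities: Checkable deposits −654B, Borrowings from CB +24B
So the change in checkable deposits held by the non-bank public at commercial banks is -654 billion.

-654 billion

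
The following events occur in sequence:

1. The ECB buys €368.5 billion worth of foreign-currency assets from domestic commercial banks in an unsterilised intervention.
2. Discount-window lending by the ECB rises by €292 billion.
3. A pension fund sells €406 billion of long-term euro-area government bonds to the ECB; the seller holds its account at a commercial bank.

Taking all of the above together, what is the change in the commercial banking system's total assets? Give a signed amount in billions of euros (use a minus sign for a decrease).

ECB balance sheet:
  Assets:      Securities +€406B, Loans to banks +€292B, Foreign assets +€368.5B
  Liabilities: Bank reserves +€1066.5B
Commercial banking system:
  Assets:      Reserves at CB +€1066.5B, Foreign assets −€368.5B
  Liabilities: Checkable deposits +€406B, Borrowings from CB +€292B
Change in total bank assets = +€698 billion.

+€698 billion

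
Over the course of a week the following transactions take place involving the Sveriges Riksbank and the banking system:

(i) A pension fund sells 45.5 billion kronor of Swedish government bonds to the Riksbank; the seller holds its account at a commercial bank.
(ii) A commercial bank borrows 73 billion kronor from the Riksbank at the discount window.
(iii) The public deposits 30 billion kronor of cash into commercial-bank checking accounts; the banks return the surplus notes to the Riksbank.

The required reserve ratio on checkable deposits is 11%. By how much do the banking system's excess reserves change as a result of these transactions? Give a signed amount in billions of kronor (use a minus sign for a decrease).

Asset purchase (from non-banks) 45.5 billion kronor: reserves +45.5B, deposits +45.5B.
Discount-window loan 73 billion kronor: reserves +73B, deposits 0.
Currency deposit 30 billion kronor: reserves +30B, deposits +30B.
Totals: Δreserves = +148.5B, Δdeposits = +75.5B.
Δrequired reserves = 11% × +75.5B = +8.305B.
Δexcess reserves = Δreserves − Δrequired = +148.5B − (+8.305B) = +140.195 billion.

+140.195 billion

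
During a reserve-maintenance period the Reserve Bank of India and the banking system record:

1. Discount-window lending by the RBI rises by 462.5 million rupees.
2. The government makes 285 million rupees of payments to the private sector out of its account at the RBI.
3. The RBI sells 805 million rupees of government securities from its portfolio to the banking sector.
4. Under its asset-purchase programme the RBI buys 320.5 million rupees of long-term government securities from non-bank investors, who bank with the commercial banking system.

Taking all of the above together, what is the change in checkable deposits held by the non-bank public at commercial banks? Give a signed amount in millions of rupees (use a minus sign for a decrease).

+605.5 million

Discount-window loan 462.5 million rupees: the counterparty is a bank, so public deposits are unchanged → 0.
Government spending 285 million rupees: non-bank counterparties' bank balances rise → +285M.
OMO sale (to banks) 805 million rupees: the counterparty is a bank, so public deposits are unchanged → 0.
Asset purchase (from non-banks) 320.5 million rupees: non-bank counterparties' bank balances rise → +320.5M.
Net: 0 + 285 + 0 + 320.5 = +605.5 million.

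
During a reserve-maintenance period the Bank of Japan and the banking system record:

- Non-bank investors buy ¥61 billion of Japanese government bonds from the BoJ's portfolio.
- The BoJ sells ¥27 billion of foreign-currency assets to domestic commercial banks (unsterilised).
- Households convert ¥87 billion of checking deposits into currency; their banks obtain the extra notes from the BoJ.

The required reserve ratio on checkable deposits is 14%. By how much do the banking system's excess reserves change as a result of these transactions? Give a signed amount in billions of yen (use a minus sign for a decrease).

-¥154.28 billion

Asset sale (to non-banks) ¥61 billion: reserves −¥61B, deposits −¥61B.
FX sale ¥27 billion: reserves −¥27B, deposits 0.
Currency withdrawal ¥87 billion: reserves −¥87B, deposits −¥87B.
Totals: Δreserves = −¥175B, Δdeposits = −¥148B.
Δrequired reserves = 14% × −¥148B = −¥20.72B.
Δexcess reserves = Δreserves − Δrequired = −¥175B − (−¥20.72B) = -¥154.28 billion.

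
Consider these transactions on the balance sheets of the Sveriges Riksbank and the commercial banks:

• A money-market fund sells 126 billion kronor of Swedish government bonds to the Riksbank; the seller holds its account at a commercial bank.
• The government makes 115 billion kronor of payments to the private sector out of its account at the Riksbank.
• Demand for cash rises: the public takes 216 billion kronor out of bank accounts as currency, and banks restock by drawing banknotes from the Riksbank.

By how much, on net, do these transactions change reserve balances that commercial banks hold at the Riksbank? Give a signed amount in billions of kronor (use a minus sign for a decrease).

Riksbank balance sheet:
  Assets:      Securities +126B
  Liabilities: Bank reserves +25B, Currency in circulation +216B, Government deposits −115B
So the change in reserve balances that commercial banks hold at the Riksbank is +25 billion.

+25 billion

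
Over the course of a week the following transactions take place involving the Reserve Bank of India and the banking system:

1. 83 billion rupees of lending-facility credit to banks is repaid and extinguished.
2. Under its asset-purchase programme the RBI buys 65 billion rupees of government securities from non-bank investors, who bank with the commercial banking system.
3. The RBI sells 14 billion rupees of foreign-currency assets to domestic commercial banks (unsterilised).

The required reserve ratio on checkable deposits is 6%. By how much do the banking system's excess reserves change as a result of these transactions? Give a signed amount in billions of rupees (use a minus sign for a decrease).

Discount-window repayment 83 billion rupees: reserves −83B, deposits 0.
Asset purchase (from non-banks) 65 billion rupees: reserves +65B, deposits +65B.
FX sale 14 billion rupees: reserves −14B, deposits 0.
Totals: Δreserves = −32B, Δdeposits = +65B.
Δrequired reserves = 6% × +65B = +3.9B.
Δexcess reserves = Δreserves − Δrequired = −32B − (+3.9B) = -35.9 billion.

-35.9 billion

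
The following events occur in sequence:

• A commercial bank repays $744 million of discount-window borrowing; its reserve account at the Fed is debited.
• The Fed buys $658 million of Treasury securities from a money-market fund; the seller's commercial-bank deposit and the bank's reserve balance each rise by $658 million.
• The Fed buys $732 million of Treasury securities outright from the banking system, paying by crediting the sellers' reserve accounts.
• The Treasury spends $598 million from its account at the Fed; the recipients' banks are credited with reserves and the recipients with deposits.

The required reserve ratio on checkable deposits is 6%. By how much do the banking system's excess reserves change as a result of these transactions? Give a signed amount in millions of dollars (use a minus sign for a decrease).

Discount-window repayment $744 million: reserves −$744M, deposits 0.
Asset purchase (from non-banks) $658 million: reserves +$658M, deposits +$658M.
OMO purchase (from banks) $732 million: reserves +$732M, deposits 0.
Government spending $598 million: reserves +$598M, deposits +$598M.
Totals: Δreserves = +$1244M, Δdeposits = +$1256M.
Δrequired reserves = 6% × +$1256M = +$75.36M.
Δexcess reserves = Δreserves − Δrequired = +$1244M − (+$75.36M) = +$1168.64 million.

+$1168.64 million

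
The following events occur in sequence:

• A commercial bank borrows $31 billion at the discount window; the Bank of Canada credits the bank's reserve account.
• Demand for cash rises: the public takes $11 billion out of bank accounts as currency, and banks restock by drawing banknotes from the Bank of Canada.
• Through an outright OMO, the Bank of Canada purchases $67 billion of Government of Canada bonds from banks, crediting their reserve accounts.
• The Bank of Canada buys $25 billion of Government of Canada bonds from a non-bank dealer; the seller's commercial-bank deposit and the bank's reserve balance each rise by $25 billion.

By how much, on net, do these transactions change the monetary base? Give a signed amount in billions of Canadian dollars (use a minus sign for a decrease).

Bank of Canada balance sheet:
  Assets:      Securities +$92B, Loans to banks +$31B
  Liabilities: Bank reserves +$112B, Currency in circulation +$11B
Commercial banking system:
  Assets:      Reserves at CB +$112B, Securities −$67B
  Liabilities: Checkable deposits +$14B, Borrowings from CB +$31B
Monetary base = currency + reserves: +$11B + (+$112B) = +$123 billion.

+$123 billion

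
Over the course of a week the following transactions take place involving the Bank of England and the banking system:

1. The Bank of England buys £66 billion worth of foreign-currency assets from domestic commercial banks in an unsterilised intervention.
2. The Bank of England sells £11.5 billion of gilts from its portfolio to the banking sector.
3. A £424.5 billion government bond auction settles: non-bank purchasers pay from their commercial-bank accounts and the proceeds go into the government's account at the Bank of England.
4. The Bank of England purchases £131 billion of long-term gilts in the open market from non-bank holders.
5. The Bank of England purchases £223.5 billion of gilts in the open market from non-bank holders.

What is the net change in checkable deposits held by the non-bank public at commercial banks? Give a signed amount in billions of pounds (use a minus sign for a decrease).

-£70 billion

FX purchase £66 billion: the counterparty is a bank, so public deposits are unchanged → 0.
OMO sale (to banks) £11.5 billion: the counterparty is a bank, so public deposits are unchanged → 0.
Government account inflow £424.5 billion: non-bank counterparties' bank balances fall → −£424.5B.
Asset purchase (from non-banks) £131 billion: non-bank counterparties' bank balances rise → +£131B.
Asset purchase (from non-banks) £223.5 billion: non-bank counterparties' bank balances rise → +£223.5B.
Net: 0 + 0 − 424.5 + 131 + 223.5 = -£70 billion.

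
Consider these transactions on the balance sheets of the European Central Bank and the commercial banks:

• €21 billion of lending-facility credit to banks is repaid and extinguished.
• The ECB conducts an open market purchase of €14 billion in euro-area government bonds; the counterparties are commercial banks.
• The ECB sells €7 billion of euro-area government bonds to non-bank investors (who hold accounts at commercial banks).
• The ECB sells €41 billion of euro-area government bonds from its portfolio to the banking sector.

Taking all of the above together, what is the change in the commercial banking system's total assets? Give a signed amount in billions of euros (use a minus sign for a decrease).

Discount-window repayment €21 billion: bank balance sheets shrink → −€21B.
OMO purchase (from banks) €14 billion: just an asset swap on bank balance sheets → 0.
Asset sale (to non-banks) €7 billion: bank balance sheets shrink → −€7B.
OMO sale (to banks) €41 billion: just an asset swap on bank balance sheets → 0.
Net: −21 + 0 − 7 + 0 = -€28 billion.

-€28 billion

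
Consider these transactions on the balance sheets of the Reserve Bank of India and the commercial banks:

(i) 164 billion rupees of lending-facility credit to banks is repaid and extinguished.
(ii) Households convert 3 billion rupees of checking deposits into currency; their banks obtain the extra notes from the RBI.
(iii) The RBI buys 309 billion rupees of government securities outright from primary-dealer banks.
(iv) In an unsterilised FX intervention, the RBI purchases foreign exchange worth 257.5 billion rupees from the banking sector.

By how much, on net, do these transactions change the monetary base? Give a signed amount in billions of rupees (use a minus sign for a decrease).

Discount-window repayment 164 billion rupees: RBI balance sheet contracts → −164B.
Currency withdrawal 3 billion rupees: just a shift between currency and reserves — both are base money → 0.
OMO purchase (from banks) 309 billion rupees: RBI balance sheet expands → +309B.
FX purchase 257.5 billion rupees: RBI balance sheet expands → +257.5B.
Net: −164 + 0 + 309 + 257.5 = +402.5 billion.

+402.5 billion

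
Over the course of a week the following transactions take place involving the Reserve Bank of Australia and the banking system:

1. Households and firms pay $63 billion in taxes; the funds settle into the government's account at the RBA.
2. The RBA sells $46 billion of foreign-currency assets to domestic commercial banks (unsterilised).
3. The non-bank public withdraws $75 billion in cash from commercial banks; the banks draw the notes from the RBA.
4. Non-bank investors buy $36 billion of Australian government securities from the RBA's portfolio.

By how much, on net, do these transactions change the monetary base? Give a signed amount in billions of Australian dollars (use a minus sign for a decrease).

Government account inflow $63 billion: reserves shift to a non-base liability → −$63B.
FX sale $46 billion: RBA balance sheet contracts → −$46B.
Currency withdrawal $75 billion: just a shift between currency and reserves — both are base money → 0.
Asset sale (to non-banks) $36 billion: RBA balance sheet contracts → −$36B.
Net: −63 − 46 + 0 − 36 = -$145 billion.

-$145 billion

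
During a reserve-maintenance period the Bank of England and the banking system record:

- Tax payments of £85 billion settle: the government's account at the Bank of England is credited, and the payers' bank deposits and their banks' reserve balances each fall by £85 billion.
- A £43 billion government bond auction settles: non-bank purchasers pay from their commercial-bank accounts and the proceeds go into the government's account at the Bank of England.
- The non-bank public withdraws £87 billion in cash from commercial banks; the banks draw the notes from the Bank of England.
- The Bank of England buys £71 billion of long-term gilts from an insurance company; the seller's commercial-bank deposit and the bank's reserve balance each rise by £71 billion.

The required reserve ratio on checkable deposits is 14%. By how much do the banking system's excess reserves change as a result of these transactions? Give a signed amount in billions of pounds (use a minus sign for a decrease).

Government account inflow £85 billion: reserves −£85B, deposits −£85B.
Government account inflow £43 billion: reserves −£43B, deposits −£43B.
Currency withdrawal £87 billion: reserves −£87B, deposits −£87B.
Asset purchase (from non-banks) £71 billion: reserves +£71B, deposits +£71B.
Totals: Δreserves = −£144B, Δdeposits = −£144B.
Δrequired reserves = 14% × −£144B = −£20.16B.
Δexcess reserves = Δreserves − Δrequired = −£144B − (−£20.16B) = -£123.84 billion.

-£123.84 billion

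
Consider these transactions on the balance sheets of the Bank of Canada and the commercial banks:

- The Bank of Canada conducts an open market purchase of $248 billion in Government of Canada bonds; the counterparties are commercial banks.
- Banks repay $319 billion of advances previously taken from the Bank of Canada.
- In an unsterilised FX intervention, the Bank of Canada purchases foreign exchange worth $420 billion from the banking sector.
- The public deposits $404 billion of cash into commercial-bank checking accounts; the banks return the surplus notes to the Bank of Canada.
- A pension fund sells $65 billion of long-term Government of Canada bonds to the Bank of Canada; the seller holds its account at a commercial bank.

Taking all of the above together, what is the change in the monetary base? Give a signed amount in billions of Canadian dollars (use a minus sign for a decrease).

+$414 billion

OMO purchase (from banks) $248 billion: Bank of Canada balance sheet expands → +$248B.
Discount-window repayment $319 billion: Bank of Canada balance sheet contracts → −$319B.
FX purchase $420 billion: Bank of Canada balance sheet expands → +$420B.
Currency deposit $404 billion: just a shift between currency and reserves — both are base money → 0.
Asset purchase (from non-banks) $65 billion: Bank of Canada balance sheet expands → +$65B.
Net: 248 − 319 + 420 + 0 + 65 = +$414 billion.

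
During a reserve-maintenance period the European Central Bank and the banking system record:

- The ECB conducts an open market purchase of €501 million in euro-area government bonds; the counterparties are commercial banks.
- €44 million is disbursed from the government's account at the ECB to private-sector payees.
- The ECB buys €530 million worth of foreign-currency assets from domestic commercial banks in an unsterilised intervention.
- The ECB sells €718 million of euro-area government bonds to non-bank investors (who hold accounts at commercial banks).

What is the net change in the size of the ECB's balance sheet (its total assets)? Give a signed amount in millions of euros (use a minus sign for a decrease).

ECB balance sheet:
  Assets:      Securities −€217M, Foreign assets +€530M
  Liabilities: Bank reserves +€357M, Government deposits −€44M
Change in total ECB assets = +€313 million.

+€313 million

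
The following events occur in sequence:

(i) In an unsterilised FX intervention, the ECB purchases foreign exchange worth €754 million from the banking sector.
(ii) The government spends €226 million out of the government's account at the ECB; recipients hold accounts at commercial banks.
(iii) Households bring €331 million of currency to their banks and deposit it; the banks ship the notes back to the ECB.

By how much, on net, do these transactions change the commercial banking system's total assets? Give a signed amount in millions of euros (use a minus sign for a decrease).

FX purchase €754 million: just an asset swap on bank balance sheets → 0.
Government spending €226 million: bank balance sheets expand → +€226M.
Currency deposit €331 million: bank balance sheets expand → +€331M.
Net: 0 + 226 + 331 = +€557 million.

+€557 million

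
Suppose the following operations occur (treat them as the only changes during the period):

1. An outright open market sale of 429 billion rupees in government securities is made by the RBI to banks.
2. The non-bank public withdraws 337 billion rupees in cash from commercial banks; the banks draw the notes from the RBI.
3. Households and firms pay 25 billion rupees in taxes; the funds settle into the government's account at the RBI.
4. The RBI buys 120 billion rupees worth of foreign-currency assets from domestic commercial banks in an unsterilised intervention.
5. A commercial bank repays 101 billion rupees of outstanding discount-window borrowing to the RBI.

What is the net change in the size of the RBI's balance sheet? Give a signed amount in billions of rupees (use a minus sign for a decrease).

OMO sale (to banks) 429 billion rupees: an RBI asset is shed → −429B.
Currency withdrawal 337 billion rupees: only the composition of liabilities changes → 0.
Government account inflow 25 billion rupees: only the composition of liabilities changes → 0.
FX purchase 120 billion rupees: an RBI asset is acquired → +120B.
Discount-window repayment 101 billion rupees: an RBI asset is shed → −101B.
Net: −429 + 0 + 0 + 120 − 101 = -410 billion.

-410 billion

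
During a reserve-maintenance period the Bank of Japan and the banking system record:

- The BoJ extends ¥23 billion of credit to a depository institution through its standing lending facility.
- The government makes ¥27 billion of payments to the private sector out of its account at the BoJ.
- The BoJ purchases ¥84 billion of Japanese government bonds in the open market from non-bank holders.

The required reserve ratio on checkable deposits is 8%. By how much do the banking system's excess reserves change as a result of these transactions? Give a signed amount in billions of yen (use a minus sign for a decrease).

+¥125.12 billion

Discount-window loan ¥23 billion: reserves +¥23B, deposits 0.
Government spending ¥27 billion: reserves +¥27B, deposits +¥27B.
Asset purchase (from non-banks) ¥84 billion: reserves +¥84B, deposits +¥84B.
Totals: Δreserves = +¥134B, Δdeposits = +¥111B.
Δrequired reserves = 8% × +¥111B = +¥8.88B.
Δexcess reserves = Δreserves − Δrequired = +¥134B − (+¥8.88B) = +¥125.12 billion.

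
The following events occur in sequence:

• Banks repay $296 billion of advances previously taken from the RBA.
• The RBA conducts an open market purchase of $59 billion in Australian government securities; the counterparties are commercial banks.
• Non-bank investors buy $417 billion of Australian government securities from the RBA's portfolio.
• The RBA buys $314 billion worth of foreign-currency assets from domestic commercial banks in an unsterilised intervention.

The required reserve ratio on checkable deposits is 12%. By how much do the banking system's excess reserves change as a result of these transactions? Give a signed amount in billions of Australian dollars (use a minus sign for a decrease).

-$289.96 billion

Discount-window repayment $296 billion: reserves −$296B, deposits 0.
OMO purchase (from banks) $59 billion: reserves +$59B, deposits 0.
Asset sale (to non-banks) $417 billion: reserves −$417B, deposits −$417B.
FX purchase $314 billion: reserves +$314B, deposits 0.
Totals: Δreserves = −$340B, Δdeposits = −$417B.
Δrequired reserves = 12% × −$417B = −$50.04B.
Δexcess reserves = Δreserves − Δrequired = −$340B − (−$50.04B) = -$289.96 billion.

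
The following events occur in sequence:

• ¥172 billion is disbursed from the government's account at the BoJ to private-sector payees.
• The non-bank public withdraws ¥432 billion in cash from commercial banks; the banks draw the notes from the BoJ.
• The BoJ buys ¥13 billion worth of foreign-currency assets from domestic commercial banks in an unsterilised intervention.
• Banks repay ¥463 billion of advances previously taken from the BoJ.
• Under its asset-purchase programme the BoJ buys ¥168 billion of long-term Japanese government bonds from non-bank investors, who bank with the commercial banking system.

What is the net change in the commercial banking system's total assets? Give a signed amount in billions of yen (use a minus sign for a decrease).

Government spending ¥172 billion: bank balance sheets expand → +¥172B.
Currency withdrawal ¥432 billion: bank balance sheets shrink → −¥432B.
FX purchase ¥13 billion: just an asset swap on bank balance sheets → 0.
Discount-window repayment ¥463 billion: bank balance sheets shrink → −¥463B.
Asset purchase (from non-banks) ¥168 billion: bank balance sheets expand → +¥168B.
Net: 172 − 432 + 0 − 463 + 168 = -¥555 billion.

-¥555 billion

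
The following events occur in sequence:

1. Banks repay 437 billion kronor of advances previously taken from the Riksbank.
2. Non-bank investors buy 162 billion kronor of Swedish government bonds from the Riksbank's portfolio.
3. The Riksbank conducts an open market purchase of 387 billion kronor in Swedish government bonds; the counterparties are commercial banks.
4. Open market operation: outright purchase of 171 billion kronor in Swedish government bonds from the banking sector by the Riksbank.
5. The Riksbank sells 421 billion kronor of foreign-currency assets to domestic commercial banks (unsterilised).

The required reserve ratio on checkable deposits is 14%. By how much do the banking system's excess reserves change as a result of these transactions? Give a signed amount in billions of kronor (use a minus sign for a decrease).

-439.32 billion

Discount-window repayment 437 billion kronor: reserves −437B, deposits 0.
Asset sale (to non-banks) 162 billion kronor: reserves −162B, deposits −162B.
OMO purchase (from banks) 387 billion kronor: reserves +387B, deposits 0.
OMO purchase (from banks) 171 billion kronor: reserves +171B, deposits 0.
FX sale 421 billion kronor: reserves −421B, deposits 0.
Totals: Δreserves = −462B, Δdeposits = −162B.
Δrequired reserves = 14% × −162B = −22.68B.
Δexcess reserves = Δreserves − Δrequired = −462B − (−22.68B) = -439.32 billion.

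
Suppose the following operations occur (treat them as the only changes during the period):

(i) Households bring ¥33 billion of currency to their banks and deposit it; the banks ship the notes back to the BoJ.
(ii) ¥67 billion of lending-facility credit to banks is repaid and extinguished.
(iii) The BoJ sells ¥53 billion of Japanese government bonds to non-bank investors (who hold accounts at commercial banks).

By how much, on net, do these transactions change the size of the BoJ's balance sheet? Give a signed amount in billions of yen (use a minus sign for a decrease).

BoJ balance sheet:
  Assets:      Securities −¥53B, Loans to banks −¥67B
  Liabilities: Bank reserves −¥87B, Currency in circulation −¥33B
Change in total BoJ assets = -¥120 billion.

-¥120 billion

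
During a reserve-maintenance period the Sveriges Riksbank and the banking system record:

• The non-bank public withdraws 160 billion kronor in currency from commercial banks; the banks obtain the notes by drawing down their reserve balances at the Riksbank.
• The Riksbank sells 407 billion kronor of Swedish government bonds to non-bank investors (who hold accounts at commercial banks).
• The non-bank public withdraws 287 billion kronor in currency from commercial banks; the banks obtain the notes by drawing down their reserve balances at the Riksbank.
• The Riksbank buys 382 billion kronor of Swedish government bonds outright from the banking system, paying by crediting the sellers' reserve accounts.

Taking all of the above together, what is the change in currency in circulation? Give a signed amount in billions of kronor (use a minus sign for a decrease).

+447 billion

Currency withdrawal 160 billion kronor: notes leave the central bank → +160B.
Asset sale (to non-banks) 407 billion kronor: no currency enters or leaves circulation → 0.
Currency withdrawal 287 billion kronor: notes leave the central bank → +287B.
OMO purchase (from banks) 382 billion kronor: no currency enters or leaves circulation → 0.
Net: 160 + 0 + 287 + 0 = +447 billion.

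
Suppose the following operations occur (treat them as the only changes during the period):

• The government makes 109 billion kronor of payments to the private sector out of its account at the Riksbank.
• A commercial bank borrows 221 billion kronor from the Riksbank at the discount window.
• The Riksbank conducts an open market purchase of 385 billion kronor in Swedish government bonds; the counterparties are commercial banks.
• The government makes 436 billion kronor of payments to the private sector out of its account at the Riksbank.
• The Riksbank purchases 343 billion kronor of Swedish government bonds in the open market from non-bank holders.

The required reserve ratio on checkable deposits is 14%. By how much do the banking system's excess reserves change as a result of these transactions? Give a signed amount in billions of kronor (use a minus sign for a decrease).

Government spending 109 billion kronor: reserves +109B, deposits +109B.
Discount-window loan 221 billion kronor: reserves +221B, deposits 0.
OMO purchase (from banks) 385 billion kronor: reserves +385B, deposits 0.
Government spending 436 billion kronor: reserves +436B, deposits +436B.
Asset purchase (from non-banks) 343 billion kronor: reserves +343B, deposits +343B.
Totals: Δreserves = +1494B, Δdeposits = +888B.
Δrequired reserves = 14% × +888B = +124.32B.
Δexcess reserves = Δreserves − Δrequired = +1494B − (+124.32B) = +1369.68 billion.

+1369.68 billion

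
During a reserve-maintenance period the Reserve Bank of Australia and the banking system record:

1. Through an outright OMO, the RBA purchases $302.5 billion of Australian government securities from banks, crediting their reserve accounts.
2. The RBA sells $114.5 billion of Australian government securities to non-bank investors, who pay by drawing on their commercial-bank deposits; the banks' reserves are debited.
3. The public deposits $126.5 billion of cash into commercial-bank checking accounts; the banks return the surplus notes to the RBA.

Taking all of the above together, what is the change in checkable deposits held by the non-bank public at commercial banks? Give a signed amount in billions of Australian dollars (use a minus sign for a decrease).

OMO purchase (from banks) $302.5 billion: the counterparty is a bank, so public deposits are unchanged → 0.
Asset sale (to non-banks) $114.5 billion: non-bank counterparties' bank balances fall → −$114.5B.
Currency deposit $126.5 billion: non-bank counterparties' bank balances rise → +$126.5B.
Net: 0 − 114.5 + 126.5 = +$12 billion.

+$12 billion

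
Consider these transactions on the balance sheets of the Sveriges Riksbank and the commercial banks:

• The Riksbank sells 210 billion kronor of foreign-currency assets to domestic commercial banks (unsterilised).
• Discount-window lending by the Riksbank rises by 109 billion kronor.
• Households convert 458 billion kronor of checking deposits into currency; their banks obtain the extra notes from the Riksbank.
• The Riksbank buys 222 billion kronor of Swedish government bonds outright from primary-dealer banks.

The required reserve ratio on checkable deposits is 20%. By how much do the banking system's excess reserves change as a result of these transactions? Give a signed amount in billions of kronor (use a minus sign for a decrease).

-245.4 billion

FX sale 210 billion kronor: reserves −210B, deposits 0.
Discount-window loan 109 billion kronor: reserves +109B, deposits 0.
Currency withdrawal 458 billion kronor: reserves −458B, deposits −458B.
OMO purchase (from banks) 222 billion kronor: reserves +222B, deposits 0.
Totals: Δreserves = −337B, Δdeposits = −458B.
Δrequired reserves = 20% × −458B = −91.6B.
Δexcess reserves = Δreserves − Δrequired = −337B − (−91.6B) = -245.4 billion.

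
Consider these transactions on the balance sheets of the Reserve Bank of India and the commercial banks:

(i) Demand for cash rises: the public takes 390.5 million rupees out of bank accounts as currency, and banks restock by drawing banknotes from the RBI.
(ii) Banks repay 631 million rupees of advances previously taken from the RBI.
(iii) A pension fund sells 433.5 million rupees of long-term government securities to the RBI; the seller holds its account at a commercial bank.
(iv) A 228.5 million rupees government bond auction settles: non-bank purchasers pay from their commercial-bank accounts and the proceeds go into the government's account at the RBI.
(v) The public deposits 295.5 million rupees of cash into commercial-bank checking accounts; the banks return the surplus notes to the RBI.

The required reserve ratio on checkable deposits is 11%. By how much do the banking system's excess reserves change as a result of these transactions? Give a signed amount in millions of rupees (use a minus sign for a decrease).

-533.1 million

Currency withdrawal 390.5 million rupees: reserves −390.5M, deposits −390.5M.
Discount-window repayment 631 million rupees: reserves −631M, deposits 0.
Asset purchase (from non-banks) 433.5 million rupees: reserves +433.5M, deposits +433.5M.
Government account inflow 228.5 million rupees: reserves −228.5M, deposits −228.5M.
Currency deposit 295.5 million rupees: reserves +295.5M, deposits +295.5M.
Totals: Δreserves = −521M, Δdeposits = +110M.
Δrequired reserves = 11% × +110M = +12.1M.
Δexcess reserves = Δreserves − Δrequired = −521M − (+12.1M) = -533.1 million.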